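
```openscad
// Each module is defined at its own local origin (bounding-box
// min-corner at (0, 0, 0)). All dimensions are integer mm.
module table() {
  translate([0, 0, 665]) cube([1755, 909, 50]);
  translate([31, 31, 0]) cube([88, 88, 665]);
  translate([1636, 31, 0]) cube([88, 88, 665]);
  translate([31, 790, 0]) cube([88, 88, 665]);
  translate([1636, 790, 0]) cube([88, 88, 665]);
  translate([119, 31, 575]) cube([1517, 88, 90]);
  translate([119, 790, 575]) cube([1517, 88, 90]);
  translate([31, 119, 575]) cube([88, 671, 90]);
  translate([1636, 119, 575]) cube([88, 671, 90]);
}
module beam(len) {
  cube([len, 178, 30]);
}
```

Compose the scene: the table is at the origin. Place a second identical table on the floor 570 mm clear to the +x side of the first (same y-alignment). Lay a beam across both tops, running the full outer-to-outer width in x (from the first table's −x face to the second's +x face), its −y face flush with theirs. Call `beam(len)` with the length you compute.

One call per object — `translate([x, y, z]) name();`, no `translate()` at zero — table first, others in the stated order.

table();
translate([2325, 0, 0]) table();
translate([0, 0, 715]) beam(4080);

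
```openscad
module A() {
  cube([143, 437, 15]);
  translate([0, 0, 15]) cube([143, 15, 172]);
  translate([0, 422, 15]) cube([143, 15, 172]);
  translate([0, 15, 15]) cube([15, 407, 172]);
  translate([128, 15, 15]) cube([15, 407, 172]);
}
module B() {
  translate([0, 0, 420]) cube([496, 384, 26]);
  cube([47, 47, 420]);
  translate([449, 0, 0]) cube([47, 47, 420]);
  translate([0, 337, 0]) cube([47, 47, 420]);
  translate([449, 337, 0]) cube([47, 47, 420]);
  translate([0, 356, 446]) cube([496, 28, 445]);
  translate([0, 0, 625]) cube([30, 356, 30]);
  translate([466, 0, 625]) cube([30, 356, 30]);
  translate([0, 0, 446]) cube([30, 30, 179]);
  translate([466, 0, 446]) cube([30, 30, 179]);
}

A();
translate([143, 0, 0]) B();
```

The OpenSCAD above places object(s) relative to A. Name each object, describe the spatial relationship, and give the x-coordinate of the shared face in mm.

The open box's +x face and the chair's −x face are both at x = 143 mm.

A is an open box. B is a chair. The chair is against the open box's +x side, with their −y faces flush. The x-coordinate of the shared face is 143 mm.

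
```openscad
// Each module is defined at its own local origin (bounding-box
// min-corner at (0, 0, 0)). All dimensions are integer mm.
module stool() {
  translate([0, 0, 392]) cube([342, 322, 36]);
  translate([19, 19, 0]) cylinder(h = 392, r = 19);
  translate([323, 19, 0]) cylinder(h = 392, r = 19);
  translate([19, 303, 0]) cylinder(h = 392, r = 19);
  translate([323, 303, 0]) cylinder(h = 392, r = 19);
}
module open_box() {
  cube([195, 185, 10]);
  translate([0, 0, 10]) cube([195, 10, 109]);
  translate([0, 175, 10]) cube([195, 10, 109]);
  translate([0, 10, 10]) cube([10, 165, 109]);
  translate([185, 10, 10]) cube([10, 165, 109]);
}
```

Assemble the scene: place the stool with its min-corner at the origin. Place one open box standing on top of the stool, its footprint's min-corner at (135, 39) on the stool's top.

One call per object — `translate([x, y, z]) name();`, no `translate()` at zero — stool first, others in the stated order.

stool();
translate([135, 39, 428]) open_box();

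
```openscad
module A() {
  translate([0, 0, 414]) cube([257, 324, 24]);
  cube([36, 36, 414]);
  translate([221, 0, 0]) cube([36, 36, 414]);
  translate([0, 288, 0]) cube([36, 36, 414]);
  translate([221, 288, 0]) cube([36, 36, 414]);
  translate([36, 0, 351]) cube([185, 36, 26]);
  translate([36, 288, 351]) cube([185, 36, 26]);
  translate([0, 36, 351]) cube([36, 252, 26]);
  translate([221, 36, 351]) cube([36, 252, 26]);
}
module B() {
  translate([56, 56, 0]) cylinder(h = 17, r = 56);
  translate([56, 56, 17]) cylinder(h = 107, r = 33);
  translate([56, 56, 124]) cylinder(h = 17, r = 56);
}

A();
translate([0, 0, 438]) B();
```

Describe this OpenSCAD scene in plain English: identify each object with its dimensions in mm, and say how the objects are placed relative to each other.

A is a four-legged stool. The seat is 257×324 mm, 24 mm thick, top at z = 438 mm. It stands on four square legs, each 36×36 mm in cross-section, from z = 0 to the seat underside, each flush with a corner of the seat. Four stretchers, 36 mm wide and 26 mm tall, connect adjacent legs with their undersides at z = 351 mm, each running between the inner faces of the legs it joins and aligned with the legs' outer faces on the other axis.

B is a spool: two coaxial disc flanges of radius 56 mm and thickness 17 mm, joined by a core cylinder of radius 33 mm and height 107 mm. The lower flange rests on z = 0 and the three cylinders share a vertical axis.

The spool is on top of the stool.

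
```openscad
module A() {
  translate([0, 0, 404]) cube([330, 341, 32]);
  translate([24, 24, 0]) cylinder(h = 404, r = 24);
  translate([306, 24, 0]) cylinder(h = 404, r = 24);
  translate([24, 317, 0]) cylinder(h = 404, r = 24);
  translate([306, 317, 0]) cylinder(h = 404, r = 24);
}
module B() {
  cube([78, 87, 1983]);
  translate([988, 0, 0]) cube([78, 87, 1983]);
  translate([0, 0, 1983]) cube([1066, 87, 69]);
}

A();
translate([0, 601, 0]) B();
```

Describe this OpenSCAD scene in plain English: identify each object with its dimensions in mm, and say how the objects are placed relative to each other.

A is a simple wooden stool: a rectangular seat 330 mm (x) by 341 mm (y), 32 mm thick, top face at z = 436 mm, on four round legs, each 48 mm in diameter. The legs rest on z = 0, each leg's axis is inset half a diameter from the nearest pair of seat edges (so the leg's bounding box is flush with the corner).

B is a door frame. The clear opening is 910 mm wide and 1983 mm high. Two 78 mm wide jambs, 87 mm deep, stand either side of the opening from the floor to the top of the opening. A 69 mm thick head sits across the top of both jambs, spanning the full outside width of the frame.

The door frame is on the floor beside the stool on its +y side.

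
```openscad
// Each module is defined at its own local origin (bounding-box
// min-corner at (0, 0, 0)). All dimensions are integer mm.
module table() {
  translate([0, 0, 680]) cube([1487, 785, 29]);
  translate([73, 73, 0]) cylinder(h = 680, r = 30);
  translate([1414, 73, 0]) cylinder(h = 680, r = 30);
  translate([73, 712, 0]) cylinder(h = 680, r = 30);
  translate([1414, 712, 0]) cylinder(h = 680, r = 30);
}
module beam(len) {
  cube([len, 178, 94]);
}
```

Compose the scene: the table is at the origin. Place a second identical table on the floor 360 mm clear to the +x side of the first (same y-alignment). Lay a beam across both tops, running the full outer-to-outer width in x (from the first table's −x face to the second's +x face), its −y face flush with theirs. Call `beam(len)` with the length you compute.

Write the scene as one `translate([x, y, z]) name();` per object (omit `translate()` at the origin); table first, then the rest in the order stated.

table();
translate([1847, 0, 0]) table();
translate([0, 0, 709]) beam(3334);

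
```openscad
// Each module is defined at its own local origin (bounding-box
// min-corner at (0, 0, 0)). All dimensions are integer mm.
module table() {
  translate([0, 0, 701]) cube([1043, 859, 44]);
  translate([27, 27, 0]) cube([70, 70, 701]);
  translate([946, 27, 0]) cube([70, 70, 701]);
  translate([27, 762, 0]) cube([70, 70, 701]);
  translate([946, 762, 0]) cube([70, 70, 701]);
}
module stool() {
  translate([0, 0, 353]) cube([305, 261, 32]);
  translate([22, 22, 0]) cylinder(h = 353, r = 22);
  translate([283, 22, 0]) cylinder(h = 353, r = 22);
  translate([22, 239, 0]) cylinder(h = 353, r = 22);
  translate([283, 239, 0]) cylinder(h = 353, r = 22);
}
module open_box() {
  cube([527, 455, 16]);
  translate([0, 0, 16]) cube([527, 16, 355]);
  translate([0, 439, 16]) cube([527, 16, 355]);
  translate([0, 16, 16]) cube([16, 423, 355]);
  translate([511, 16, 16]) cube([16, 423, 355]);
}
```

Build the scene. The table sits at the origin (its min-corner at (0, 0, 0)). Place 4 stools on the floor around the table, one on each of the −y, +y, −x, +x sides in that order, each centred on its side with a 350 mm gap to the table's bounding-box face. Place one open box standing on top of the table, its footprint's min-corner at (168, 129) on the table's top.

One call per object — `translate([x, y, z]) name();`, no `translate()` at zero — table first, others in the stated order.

table();
translate([369, -611, 0]) stool();
translate([369, 1209, 0]) stool();
translate([-655, 299, 0]) stool();
translate([1393, 299, 0]) stool();
translate([168, 129, 745]) open_box();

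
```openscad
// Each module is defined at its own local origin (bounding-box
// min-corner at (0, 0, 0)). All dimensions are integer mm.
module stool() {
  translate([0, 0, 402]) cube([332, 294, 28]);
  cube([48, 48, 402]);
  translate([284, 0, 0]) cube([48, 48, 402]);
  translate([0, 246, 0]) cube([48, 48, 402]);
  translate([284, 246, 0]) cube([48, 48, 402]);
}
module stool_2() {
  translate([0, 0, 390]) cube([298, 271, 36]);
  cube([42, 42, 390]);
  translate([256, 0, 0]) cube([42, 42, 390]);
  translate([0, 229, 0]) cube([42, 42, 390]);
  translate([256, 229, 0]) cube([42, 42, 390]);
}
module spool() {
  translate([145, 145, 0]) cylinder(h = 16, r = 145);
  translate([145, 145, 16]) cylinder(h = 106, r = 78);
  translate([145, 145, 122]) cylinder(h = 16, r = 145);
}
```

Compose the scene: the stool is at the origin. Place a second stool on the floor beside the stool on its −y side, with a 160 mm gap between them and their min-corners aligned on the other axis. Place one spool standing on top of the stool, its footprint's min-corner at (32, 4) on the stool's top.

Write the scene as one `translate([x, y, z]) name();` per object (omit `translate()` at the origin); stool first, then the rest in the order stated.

stool();
translate([0, -431, 0]) stool_2();
translate([32, 4, 430]) spool();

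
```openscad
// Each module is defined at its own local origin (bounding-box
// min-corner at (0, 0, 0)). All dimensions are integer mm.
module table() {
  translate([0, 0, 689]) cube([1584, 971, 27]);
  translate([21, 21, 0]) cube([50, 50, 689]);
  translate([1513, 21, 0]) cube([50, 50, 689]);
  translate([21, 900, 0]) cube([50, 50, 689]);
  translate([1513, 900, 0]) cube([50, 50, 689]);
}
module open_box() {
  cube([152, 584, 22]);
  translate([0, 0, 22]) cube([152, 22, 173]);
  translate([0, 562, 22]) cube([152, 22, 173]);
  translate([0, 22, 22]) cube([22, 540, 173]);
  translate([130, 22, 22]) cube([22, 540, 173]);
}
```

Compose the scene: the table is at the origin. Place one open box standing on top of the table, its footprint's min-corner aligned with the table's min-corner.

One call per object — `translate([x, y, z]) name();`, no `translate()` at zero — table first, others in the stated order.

table();
translate([0, 0, 716]) open_box();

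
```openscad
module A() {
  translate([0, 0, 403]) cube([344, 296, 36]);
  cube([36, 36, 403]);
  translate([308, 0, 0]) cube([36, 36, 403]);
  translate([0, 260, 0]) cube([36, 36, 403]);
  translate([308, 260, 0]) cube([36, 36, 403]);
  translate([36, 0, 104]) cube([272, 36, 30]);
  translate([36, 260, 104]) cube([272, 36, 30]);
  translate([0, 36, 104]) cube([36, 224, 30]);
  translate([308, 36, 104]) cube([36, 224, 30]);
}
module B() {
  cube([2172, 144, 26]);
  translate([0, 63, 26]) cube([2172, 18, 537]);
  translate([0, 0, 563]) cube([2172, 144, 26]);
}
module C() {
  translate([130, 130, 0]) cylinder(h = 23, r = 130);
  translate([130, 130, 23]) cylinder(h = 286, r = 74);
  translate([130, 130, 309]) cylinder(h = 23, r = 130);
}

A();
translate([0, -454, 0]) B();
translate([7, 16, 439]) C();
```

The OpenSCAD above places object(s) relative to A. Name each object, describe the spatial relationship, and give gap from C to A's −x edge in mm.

A is a stool. B is an I-beam. C is a spool. The I-beam is on the floor beside the stool on its −y side. The spool is on top of the stool. The gap from the spool to the stool's −x edge is 7 mm.

The spool's min-x is at 7; the stool's min-x is 0; gap = 7 mm.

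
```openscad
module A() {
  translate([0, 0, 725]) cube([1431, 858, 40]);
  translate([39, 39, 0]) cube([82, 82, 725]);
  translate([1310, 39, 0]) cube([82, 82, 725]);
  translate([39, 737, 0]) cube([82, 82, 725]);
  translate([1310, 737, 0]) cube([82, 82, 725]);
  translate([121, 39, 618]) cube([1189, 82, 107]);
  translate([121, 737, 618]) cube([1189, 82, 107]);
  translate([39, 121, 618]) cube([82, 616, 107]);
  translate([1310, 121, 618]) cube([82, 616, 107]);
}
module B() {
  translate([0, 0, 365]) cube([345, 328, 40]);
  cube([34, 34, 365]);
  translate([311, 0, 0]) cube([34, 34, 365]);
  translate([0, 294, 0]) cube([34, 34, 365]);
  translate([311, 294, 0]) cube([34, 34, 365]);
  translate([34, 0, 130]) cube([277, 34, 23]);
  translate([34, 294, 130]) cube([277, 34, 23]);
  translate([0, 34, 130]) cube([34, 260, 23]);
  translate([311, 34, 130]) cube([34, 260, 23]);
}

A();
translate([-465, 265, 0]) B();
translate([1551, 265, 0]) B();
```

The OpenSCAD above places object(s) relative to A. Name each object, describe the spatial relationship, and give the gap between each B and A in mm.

Each stool's nearest face is 120 mm from the table's bounding box.

A is a table. B is a stool. Two stools sit around the table at the −x, +x sides. The gap between each stool and the table is 120 mm.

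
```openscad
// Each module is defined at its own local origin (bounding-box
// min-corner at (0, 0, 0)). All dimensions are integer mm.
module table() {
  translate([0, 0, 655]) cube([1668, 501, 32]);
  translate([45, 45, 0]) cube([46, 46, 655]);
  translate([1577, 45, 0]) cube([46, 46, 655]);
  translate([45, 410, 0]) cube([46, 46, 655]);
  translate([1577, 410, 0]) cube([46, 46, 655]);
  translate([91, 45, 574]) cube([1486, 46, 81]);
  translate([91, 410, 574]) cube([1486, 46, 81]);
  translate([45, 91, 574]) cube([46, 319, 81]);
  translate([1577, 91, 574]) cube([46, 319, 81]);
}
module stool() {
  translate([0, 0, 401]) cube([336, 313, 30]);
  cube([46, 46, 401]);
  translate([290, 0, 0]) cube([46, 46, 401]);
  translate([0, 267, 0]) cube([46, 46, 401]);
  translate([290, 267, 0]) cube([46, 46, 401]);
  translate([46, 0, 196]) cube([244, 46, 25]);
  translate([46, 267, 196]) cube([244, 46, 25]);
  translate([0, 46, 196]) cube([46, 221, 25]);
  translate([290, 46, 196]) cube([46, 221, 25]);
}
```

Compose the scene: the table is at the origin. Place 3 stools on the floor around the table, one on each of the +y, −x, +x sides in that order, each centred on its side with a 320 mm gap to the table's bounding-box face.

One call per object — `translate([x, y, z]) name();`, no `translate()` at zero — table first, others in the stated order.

table();
translate([666, 821, 0]) stool();
translate([-656, 94, 0]) stool();
translate([1988, 94, 0]) stool();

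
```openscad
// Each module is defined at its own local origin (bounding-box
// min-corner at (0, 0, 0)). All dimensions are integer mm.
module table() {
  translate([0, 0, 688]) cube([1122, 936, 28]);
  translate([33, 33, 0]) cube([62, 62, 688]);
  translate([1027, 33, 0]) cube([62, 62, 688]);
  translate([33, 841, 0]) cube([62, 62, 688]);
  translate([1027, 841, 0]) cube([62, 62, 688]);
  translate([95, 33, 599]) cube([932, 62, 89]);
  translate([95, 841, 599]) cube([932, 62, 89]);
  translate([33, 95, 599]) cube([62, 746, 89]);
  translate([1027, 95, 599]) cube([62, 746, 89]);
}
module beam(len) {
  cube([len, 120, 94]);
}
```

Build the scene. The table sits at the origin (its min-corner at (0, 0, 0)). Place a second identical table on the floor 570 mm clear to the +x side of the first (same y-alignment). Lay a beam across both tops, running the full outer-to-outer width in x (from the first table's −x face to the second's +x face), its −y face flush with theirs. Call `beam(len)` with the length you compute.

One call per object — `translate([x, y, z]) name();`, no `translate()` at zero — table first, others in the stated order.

table();
translate([1692, 0, 0]) table();
translate([0, 0, 716]) beam(2814);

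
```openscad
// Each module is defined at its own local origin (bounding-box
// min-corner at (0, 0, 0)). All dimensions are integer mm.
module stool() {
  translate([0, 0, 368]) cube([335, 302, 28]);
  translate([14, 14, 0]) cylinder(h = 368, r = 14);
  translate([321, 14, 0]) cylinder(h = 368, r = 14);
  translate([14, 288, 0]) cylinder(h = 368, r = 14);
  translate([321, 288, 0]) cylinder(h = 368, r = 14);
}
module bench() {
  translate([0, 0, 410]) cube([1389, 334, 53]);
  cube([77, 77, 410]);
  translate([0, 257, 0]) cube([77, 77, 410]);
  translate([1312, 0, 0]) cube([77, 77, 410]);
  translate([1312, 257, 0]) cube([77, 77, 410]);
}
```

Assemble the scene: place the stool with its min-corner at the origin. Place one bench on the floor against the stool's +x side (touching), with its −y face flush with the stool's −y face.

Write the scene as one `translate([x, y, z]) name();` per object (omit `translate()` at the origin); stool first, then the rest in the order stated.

stool();
translate([335, 0, 0]) bench();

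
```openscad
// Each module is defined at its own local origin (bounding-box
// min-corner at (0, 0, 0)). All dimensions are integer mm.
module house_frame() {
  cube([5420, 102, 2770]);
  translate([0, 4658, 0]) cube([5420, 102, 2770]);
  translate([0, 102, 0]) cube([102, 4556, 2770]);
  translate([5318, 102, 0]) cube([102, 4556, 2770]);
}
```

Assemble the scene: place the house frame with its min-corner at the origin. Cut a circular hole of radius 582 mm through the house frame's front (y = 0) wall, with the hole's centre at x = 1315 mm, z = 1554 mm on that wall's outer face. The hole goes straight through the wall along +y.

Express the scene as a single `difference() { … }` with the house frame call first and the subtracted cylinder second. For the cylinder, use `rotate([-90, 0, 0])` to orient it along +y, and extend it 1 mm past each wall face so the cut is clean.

difference() {
  house_frame();
  translate([1315, -1, 1554]) rotate([-90, 0, 0]) cylinder(h = 104, r = 582);
}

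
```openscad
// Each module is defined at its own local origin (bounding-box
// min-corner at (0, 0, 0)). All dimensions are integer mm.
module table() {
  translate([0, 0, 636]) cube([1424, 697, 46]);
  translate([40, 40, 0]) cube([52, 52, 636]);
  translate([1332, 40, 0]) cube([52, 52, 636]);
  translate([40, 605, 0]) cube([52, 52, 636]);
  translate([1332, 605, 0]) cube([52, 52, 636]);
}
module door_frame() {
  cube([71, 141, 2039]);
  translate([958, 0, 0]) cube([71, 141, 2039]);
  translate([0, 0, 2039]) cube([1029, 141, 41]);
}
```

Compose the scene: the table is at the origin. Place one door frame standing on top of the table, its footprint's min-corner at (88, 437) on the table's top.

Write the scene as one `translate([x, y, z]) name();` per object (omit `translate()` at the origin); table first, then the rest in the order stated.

table();
translate([88, 437, 682]) door_frame();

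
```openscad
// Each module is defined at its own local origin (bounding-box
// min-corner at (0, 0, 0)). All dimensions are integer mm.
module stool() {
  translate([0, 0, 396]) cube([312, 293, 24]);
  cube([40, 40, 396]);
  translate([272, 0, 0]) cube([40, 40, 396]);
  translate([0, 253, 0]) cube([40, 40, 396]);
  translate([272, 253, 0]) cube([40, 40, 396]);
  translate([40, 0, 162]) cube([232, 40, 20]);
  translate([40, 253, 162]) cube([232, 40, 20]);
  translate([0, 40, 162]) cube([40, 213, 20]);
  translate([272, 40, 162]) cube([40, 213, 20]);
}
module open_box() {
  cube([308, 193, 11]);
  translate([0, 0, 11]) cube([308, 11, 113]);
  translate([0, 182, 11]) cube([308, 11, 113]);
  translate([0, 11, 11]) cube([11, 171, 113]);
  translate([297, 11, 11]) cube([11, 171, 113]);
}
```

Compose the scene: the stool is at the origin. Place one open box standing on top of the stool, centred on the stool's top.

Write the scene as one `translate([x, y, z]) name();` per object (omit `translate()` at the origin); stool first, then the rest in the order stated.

stool();
translate([2, 50, 420]) open_box();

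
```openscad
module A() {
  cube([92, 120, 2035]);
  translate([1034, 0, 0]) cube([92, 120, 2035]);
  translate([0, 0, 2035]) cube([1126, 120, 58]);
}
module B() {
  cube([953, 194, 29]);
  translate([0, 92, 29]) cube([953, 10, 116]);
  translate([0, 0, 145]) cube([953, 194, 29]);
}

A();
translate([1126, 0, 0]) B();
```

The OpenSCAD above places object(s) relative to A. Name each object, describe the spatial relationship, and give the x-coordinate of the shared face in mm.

The door frame's +x face and the I-beam's −x face are both at x = 1126 mm.

A is a door frame. B is an I-beam. The I-beam is against the door frame's +x side, with their −y faces flush. The x-coordinate of the shared face is 1126 mm.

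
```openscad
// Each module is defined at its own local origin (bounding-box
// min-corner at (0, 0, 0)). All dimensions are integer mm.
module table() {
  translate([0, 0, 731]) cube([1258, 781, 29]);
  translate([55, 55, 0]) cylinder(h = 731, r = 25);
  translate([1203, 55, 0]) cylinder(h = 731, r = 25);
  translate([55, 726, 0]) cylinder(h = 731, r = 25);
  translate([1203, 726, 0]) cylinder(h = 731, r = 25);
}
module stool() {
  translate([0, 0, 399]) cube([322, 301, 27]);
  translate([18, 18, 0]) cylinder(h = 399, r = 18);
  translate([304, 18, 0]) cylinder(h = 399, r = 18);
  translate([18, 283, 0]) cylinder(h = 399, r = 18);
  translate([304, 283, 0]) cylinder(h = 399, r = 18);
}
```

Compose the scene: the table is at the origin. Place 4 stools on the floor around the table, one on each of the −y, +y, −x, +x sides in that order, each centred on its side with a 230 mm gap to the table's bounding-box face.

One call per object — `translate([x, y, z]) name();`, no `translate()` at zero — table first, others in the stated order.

table();
translate([468, -531, 0]) stool();
translate([468, 1011, 0]) stool();
translate([-552, 240, 0]) stool();
translate([1488, 240, 0]) stool();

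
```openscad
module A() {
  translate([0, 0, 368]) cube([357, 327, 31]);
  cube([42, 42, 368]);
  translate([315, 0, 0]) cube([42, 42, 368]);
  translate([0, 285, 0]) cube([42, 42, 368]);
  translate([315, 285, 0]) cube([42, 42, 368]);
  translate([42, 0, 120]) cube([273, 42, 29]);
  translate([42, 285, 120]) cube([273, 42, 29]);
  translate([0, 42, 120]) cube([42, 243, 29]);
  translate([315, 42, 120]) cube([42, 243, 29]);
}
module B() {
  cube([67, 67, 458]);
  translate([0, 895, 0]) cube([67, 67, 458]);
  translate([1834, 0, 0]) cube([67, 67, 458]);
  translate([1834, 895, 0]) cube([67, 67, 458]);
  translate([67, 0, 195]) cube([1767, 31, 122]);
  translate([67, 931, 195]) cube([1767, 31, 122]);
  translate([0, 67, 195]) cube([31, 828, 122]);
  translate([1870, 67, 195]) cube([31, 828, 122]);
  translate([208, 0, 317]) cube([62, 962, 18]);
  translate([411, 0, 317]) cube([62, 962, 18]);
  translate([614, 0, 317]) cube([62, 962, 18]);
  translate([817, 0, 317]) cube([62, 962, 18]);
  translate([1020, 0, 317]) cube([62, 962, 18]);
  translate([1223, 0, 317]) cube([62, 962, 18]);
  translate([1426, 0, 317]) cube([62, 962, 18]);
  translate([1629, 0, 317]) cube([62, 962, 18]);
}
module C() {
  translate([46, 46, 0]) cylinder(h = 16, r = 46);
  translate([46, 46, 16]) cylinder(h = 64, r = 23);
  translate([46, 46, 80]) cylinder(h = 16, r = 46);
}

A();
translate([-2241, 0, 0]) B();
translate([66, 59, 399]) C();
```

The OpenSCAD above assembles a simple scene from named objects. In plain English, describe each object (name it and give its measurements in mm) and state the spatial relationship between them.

A is a four-legged stool. The seat is 357×327 mm, 31 mm thick, top at z = 399 mm. It stands on four square legs, each 42×42 mm in cross-section, from z = 0 to the seat underside, each flush with a corner of the seat. Four stretchers, 42 mm wide and 29 mm tall, connect adjacent legs with their undersides at z = 120 mm, each running between the inner faces of the legs it joins and aligned with the legs' outer faces on the other axis.

B is a bed frame 1901 mm long (x) by 962 mm wide (y). Four 67×67 mm corner posts, 458 mm tall, at the corners of the footprint. Four rails of 31 mm thickness and 122 mm height run between adjacent posts with their undersides at z = 195 mm, their outer faces flush with the outside of the frame (the two x-running rails run between the posts' inner faces; the two y-running rails run between the posts' inner faces). 8 slats, each 62 mm wide (x) and 18 mm thick, lie across the top of the two x-running rails, running the full 962 mm width of the frame in y; the slats are evenly spaced along x between the inner faces of the end posts with equal gaps (rounded down to the nearest mm) at the −x end and between each pair — any rounding remainder accumulates at the +x end.

C is a spool: two coaxial disc flanges of radius 46 mm and thickness 16 mm, joined by a core cylinder of radius 23 mm and height 64 mm. The lower flange rests on z = 0 and the three cylinders share a vertical axis.

The bed frame is on the floor beside the stool on its −x side. The spool is on top of the stool.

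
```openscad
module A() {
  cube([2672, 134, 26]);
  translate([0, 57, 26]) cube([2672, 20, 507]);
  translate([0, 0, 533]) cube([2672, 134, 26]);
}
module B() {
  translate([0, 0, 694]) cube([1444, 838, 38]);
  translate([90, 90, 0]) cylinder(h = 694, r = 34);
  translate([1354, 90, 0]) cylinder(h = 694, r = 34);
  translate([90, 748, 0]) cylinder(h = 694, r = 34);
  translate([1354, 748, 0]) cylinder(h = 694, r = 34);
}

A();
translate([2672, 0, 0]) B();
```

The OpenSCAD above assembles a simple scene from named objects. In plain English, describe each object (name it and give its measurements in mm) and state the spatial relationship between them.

A is an I-beam lying along x, 2672 mm long. Overall section height 559 mm. Two flanges 134 mm wide (y) and 26 mm thick, one on the floor and one at the top; a web 20 mm thick runs between them, centred on the flange width.

B is a table: top 1444 mm (x) × 838 mm (y), 38 mm thick, upper face at z = 732 mm, on four round legs of 68 mm diameter, each leg's bounding box inset 56 mm from the nearest pair of top edges, running from z = 0 to the bottom of the top.

The table is against the I-beam's +x side, with their −y faces flush.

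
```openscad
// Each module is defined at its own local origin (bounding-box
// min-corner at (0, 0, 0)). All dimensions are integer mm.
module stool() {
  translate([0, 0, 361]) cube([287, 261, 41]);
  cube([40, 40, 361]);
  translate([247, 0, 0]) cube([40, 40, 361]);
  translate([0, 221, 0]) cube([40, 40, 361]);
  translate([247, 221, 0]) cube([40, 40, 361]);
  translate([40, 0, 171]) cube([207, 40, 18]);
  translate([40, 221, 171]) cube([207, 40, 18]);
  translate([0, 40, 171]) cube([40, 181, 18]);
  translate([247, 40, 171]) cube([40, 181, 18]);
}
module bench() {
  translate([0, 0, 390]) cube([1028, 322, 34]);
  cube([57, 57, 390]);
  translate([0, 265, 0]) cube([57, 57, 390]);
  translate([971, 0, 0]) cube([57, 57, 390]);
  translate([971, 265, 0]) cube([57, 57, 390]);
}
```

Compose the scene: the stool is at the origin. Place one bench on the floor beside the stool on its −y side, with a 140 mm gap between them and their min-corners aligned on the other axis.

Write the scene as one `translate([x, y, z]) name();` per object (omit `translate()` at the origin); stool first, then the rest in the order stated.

stool();
translate([0, -462, 0]) bench();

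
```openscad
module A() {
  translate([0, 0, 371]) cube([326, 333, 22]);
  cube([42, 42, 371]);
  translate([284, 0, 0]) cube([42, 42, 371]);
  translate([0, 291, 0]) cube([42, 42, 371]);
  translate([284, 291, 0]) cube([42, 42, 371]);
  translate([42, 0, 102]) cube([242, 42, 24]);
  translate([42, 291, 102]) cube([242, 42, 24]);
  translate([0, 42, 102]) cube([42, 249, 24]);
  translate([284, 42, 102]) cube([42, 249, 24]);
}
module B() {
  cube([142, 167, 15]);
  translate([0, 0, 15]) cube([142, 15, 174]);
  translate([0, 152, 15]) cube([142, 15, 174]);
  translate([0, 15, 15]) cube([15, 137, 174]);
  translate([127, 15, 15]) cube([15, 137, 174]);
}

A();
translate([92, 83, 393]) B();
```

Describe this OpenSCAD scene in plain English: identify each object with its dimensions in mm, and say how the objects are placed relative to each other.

A is a four-legged stool. The seat is a 326×333×22 mm slab whose top surface is at z = 393 mm; four square legs, each 42×42 mm in cross-section, run from the floor (z = 0) to the underside of the seat, each flush with a corner of the seat. Four stretchers, 42 mm wide and 24 mm tall, connect adjacent legs with their undersides at z = 102 mm, each running between the inner faces of the legs it joins and aligned with the legs' outer faces on the other axis.

B is an open storage box with external size 142×167×189 mm and wall thickness 15 mm (the base is also 15 mm thick). The base covers the whole footprint; the four walls stand on the base, with the y-facing walls full-width and the x-facing walls fitting between their inner faces.

The open box is on top of the stool, centred.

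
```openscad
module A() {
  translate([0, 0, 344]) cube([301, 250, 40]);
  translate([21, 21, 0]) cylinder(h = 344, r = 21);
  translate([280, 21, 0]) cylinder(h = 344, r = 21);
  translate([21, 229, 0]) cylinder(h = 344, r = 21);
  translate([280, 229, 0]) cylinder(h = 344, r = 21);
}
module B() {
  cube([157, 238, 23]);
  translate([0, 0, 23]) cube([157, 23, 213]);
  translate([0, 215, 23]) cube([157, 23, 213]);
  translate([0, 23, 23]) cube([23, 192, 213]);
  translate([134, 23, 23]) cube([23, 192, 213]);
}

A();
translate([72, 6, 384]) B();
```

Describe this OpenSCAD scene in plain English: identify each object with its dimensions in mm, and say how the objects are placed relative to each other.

A is a four-legged stool. The seat is 301×250 mm, 40 mm thick, top at z = 384 mm. It stands on four round legs, each 42 mm in diameter, from z = 0 to the seat underside, each leg's axis is inset half a diameter from the nearest pair of seat edges (so the leg's bounding box is flush with the corner).

B is an open-topped rectangular box: outside dimensions 157×238×236 mm, with a uniform wall and base thickness of 23 mm. The base is a full 157×238 slab on the floor; four walls sit on top of the base. The front and back walls (the −y and +y sides) span the full width; the two side walls fit between them.

The open box is on top of the stool, centred.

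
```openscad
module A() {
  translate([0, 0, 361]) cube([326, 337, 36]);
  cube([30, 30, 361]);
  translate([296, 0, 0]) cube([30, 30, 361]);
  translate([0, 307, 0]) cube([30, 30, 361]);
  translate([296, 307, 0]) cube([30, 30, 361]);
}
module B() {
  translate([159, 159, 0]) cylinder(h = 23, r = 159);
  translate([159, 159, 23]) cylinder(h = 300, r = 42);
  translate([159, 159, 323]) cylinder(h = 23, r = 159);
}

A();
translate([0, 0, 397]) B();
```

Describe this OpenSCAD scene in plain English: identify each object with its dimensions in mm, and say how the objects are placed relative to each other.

A is a four-legged stool. The seat is 326×337 mm, 36 mm thick, top at z = 397 mm. It stands on four square legs, each 30×30 mm in cross-section, from z = 0 to the seat underside, each flush with a corner of the seat.

B is a spool: two coaxial disc flanges of radius 159 mm and thickness 23 mm, joined by a core cylinder of radius 42 mm and height 300 mm. The lower flange rests on z = 0 and the three cylinders share a vertical axis.

The spool is on top of the stool.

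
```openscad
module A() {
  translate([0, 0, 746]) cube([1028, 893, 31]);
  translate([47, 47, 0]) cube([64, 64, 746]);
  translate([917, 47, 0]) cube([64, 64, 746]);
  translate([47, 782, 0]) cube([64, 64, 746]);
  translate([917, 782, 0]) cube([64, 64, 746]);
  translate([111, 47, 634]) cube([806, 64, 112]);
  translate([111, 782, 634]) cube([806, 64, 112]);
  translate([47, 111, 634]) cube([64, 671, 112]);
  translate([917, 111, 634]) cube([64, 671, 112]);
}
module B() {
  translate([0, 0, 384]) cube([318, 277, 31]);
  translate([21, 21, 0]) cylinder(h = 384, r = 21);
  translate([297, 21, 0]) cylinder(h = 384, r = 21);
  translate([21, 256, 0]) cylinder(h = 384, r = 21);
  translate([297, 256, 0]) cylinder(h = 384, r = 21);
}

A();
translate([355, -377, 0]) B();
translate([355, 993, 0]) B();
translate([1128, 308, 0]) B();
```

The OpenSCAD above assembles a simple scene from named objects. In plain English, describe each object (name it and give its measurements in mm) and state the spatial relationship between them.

A is a table with a 1028×893 mm rectangular top, 31 mm thick, top surface at z = 777 mm, supported by four 64×64 mm square legs, each inset 47 mm from the nearest pair of top edges, running from the floor. Four apron rails, 64 mm thick and 112 mm tall, run between adjacent legs with their top edges flush with the underside of the top and their outer faces flush with the legs' outer faces.

B is a four-legged stool. The seat is a 318×277×31 mm slab whose top surface is at z = 415 mm; four round legs, each 42 mm in diameter, run from the floor (z = 0) to the underside of the seat, each leg's axis is inset half a diameter from the nearest pair of seat edges (so the leg's bounding box is flush with the corner).

Three stools sit around the table at the −y, +y, +x sides.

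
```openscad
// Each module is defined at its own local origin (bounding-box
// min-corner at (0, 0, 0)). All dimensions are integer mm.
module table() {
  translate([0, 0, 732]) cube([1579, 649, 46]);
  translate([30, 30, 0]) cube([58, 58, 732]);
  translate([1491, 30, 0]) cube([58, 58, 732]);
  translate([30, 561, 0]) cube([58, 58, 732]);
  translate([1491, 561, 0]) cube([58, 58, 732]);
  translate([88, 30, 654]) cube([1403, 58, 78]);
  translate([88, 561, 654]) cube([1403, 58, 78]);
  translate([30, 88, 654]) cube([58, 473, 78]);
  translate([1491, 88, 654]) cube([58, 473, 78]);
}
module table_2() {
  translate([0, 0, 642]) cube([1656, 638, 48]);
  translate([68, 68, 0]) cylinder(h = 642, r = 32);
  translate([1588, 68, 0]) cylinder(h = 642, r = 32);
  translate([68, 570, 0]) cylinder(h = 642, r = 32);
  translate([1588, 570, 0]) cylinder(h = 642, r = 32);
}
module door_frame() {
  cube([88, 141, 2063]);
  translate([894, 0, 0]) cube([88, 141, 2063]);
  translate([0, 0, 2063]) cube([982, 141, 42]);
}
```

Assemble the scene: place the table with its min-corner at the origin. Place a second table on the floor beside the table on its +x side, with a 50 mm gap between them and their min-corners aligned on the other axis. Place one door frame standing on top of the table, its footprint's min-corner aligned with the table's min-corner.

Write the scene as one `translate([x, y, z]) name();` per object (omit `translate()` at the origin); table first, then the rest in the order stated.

table();
translate([1629, 0, 0]) table_2();
translate([0, 0, 778]) door_frame();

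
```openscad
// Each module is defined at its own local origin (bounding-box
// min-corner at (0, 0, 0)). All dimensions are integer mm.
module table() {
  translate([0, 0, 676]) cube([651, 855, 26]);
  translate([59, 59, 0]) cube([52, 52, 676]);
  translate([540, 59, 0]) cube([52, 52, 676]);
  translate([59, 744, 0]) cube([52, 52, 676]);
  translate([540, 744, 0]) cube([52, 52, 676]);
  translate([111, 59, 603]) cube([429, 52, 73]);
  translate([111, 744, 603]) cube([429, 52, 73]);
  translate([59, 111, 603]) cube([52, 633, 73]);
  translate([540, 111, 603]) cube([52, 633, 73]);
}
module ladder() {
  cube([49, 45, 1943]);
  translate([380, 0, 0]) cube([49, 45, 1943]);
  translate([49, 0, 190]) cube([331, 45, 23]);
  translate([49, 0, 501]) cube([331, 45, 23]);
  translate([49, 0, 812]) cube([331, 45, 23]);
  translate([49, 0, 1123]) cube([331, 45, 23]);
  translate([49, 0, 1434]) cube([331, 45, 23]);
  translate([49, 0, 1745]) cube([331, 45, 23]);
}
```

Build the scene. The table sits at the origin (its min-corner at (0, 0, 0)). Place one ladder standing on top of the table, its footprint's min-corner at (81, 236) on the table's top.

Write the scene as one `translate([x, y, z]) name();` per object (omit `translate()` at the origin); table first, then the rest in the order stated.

table();
translate([81, 236, 702]) ladder();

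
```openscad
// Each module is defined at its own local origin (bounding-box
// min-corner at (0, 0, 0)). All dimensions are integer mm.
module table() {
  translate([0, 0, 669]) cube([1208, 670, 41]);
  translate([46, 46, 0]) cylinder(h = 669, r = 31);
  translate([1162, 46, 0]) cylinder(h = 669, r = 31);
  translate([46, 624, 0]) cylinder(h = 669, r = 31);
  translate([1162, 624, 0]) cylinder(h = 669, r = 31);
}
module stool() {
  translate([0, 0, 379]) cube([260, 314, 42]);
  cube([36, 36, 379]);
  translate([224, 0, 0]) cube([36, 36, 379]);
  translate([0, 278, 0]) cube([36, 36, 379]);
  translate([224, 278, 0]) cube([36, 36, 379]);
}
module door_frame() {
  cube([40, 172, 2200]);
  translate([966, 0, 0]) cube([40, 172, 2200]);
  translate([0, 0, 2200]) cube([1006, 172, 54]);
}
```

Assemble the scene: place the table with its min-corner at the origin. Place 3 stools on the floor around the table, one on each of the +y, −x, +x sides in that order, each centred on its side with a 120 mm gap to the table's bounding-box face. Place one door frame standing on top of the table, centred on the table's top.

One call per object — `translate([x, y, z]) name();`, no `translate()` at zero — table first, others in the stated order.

table();
translate([474, 790, 0]) stool();
translate([-380, 178, 0]) stool();
translate([1328, 178, 0]) stool();
translate([101, 249, 710]) door_frame();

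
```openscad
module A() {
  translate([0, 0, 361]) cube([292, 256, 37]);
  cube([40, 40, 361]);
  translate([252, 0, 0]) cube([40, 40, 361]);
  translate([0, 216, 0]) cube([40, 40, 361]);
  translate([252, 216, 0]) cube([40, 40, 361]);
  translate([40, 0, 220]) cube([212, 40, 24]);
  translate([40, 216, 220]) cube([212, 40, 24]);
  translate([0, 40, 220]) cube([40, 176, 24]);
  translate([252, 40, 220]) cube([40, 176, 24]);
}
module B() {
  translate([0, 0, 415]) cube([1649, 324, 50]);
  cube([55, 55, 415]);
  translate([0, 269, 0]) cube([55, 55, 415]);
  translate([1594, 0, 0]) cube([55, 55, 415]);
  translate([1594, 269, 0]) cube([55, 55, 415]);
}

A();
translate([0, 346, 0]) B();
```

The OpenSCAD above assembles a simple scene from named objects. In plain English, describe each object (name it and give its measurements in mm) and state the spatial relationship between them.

A is a four-legged stool. The seat is 292×256 mm, 37 mm thick, top at z = 398 mm. It stands on four square legs, each 40×40 mm in cross-section, from z = 0 to the seat underside, each flush with a corner of the seat. Four stretchers, 40 mm wide and 24 mm tall, connect adjacent legs with their undersides at z = 220 mm, each running between the inner faces of the legs it joins and aligned with the legs' outer faces on the other axis.

B is a long wooden bench with a 1649 mm (x) × 324 mm (y) seat, 50 mm thick, its top surface 465 mm above the floor. Four 55 mm square legs at the seat corners, flush with the edges, run from z = 0 to the seat underside.

The bench is on the floor beside the stool on its +y side.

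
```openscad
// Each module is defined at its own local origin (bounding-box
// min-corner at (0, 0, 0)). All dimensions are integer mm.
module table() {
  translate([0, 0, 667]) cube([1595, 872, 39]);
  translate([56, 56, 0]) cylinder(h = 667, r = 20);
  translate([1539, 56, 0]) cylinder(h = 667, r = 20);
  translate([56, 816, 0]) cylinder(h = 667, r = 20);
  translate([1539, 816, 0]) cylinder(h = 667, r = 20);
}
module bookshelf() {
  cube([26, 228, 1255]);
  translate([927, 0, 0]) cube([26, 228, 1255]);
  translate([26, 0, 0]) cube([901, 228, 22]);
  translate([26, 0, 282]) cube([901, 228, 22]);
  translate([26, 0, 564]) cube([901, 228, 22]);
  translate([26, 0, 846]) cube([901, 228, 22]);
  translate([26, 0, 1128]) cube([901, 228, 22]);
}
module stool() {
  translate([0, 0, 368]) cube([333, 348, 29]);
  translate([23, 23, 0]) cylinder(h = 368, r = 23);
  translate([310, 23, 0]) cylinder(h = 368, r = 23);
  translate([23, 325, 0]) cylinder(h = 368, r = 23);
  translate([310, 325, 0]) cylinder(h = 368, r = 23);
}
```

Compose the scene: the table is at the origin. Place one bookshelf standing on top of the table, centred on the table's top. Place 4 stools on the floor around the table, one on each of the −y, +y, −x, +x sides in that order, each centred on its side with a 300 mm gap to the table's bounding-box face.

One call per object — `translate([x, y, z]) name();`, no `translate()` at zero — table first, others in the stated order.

table();
translate([321, 322, 706]) bookshelf();
translate([631, -648, 0]) stool();
translate([631, 1172, 0]) stool();
translate([-633, 262, 0]) stool();
translate([1895, 262, 0]) stool();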